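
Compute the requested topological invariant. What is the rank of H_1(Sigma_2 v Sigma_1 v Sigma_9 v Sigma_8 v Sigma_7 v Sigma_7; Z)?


For a wedge X v Y: reduced H_k(X v Y) = H_k(X) + H_k(Y).
Each Sigma_g contributes b_1 = 2g.
b_1 = 4 + 2 + 18 + 16 + 14 + 14 = 68

68


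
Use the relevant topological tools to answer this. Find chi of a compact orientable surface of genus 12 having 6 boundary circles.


For a compact orientable surface with genus g and b boundary components: chi = 2 - 2g - b.
chi = 2 - 2*12 - 6 = 2 - 24 - 6 = -28

-28


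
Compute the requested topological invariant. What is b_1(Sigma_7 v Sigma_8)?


For a wedge: H_1(A v B) = H_1(A) + H_1(B).
b_1(Sigma_7) = 14, b_1(Sigma_8) = 16.
b_1 = 14 + 16 = 30

30


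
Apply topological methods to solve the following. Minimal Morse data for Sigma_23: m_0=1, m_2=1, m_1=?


A perfect Morse function has m_k = b_k.
For Sigma_23: b_0=1, b_1=2g=46, b_2=1.
Saddles m_1 = 2g = 46

46


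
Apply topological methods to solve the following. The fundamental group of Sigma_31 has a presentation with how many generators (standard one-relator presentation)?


Standard presentation: pi_1(Sigma_g) = <a_1,b_1,...,a_g,b_g | [a_1,b_1]...[a_g,b_g] = 1>.
Number of generators = 2g = 2*31 = 62

62


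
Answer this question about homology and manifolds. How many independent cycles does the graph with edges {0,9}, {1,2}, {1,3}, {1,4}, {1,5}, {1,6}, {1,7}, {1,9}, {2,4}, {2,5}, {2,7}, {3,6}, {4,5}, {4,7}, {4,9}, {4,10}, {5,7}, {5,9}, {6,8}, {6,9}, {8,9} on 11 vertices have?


b_1 = E - V + (number of components).
E = 21, V = 11, components = 1.
b_1 = 21 - 11 + 1 = 11

11


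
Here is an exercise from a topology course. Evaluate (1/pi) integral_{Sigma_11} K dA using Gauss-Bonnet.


Gauss-Bonnet: integral K dA = 2*pi*chi(M).
chi(Sigma_11) = 2 - 2*11 = -20.
(integral K dA)/pi = 2*chi = 2*(-20) = -40

-40


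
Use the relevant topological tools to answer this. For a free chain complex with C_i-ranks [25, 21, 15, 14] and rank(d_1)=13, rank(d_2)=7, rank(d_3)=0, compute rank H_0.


rank H_k = rank(ker d_k) - rank(im d_{k+1}).
rank(ker d_0) = rank(C_0) - rank(d_0) = 25 - 0 = 25.
rank(im d_{0+1}) = 13.
rank H_0 = 25 - 13 = 12

12


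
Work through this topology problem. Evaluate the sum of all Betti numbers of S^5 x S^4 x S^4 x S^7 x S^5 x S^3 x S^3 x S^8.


Total Betti number is multiplicative under products.
Each S^d (d>=1) has total Betti number 2.
There are 8 sphere factors.
Total = 2^8 = 256

256


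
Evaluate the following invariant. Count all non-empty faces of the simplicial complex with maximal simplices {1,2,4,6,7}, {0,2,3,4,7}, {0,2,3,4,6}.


Each maximal simplex on m vertices has 2^m - 1 nonempty faces.
Take the union (dedupe shared faces).
Total distinct faces = 67

67


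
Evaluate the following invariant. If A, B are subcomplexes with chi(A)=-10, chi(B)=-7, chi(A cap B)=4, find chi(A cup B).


chi(A cup B) = chi(A) + chi(B) - chi(A cap B)
= -10 + (-7) - (4)
= -21

-21


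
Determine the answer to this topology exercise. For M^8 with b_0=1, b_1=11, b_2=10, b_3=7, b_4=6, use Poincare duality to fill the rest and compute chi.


By Poincare duality b_k = b_{8-k}, so full Betti numbers: b_0=1, b_1=11, b_2=10, b_3=7, b_4=6, b_5=7, b_6=10, b_7=11, b_8=1.
chi = sum (-1)^k b_k = -8

-8


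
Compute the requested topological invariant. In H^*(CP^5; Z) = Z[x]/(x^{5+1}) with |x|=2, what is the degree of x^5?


|x| = 2 in H^*(CP^n).
|x^5| = 5 * |x| = 5 * 2 = 10

10


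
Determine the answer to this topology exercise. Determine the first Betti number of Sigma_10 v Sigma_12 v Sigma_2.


For a wedge X v Y: reduced H_k(X v Y) = H_k(X) + H_k(Y).
Each Sigma_g contributes b_1 = 2g.
b_1 = 20 + 24 + 4 = 48

48


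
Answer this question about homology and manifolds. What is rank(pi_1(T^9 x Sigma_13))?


pi_1(A x B) = pi_1(A) x pi_1(B); rank of abelianization = b_1.
b_1(T^9) = 9, b_1(Sigma_13) = 2*13 = 26.
b_1(product) = 9 + 26 = 35

35


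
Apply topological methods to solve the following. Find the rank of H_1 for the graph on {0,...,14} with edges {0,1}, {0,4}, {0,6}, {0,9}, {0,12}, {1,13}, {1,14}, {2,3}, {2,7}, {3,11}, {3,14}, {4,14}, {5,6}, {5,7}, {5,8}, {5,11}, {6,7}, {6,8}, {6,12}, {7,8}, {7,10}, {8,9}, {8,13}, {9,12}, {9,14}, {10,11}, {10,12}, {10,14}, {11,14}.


b_1 = E - V + (number of components).
E = 29, V = 15, components = 1.
b_1 = 29 - 15 + 1 = 15

15


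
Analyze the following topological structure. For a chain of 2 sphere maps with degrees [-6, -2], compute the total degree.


Degree is multiplicative: deg(composition) = product of degrees.
= (-6) * (-2) = 12

12


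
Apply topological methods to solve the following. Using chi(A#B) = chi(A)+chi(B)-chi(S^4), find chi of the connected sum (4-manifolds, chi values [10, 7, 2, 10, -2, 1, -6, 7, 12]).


For n-manifolds: chi(A#B) = chi(A) + chi(B) - chi(S^4).
chi(S^4) = 1 + (-1)^4 = 2.
chi(#) = (sum chi_i) - (9-1)*chi(S^4) = 41 - 8*2 = 25

25


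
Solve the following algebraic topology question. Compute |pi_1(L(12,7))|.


pi_1(L(p,q)) = Z/pZ for any q coprime to p.
|pi_1(L(12,7))| = 12

12


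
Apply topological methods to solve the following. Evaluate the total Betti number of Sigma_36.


For Sigma_36: b_0 = 1, b_1 = 2g = 72, b_2 = 1.
Total = 1 + 72 + 1 = 74

74


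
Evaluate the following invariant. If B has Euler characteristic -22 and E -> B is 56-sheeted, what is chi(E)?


For a finite covering: chi(E) = (number of sheets) * chi(B).
chi(E) = 56 * (-22) = -1232

-1232


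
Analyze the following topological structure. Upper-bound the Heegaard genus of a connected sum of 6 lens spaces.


Heegaard genus satisfies g(A#B) <= g(A) + g(B).
Each lens space has g = 1.
Upper bound: 6 * 1 = 6

6


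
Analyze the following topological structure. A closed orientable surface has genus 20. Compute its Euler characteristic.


For a closed orientable surface of genus g: chi = 2 - 2g.
Here g = 20.
chi = 2 - 2*20 = 2 - 40 = -38

-38


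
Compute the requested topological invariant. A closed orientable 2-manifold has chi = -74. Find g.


chi = 2 - 2g for closed orientable surfaces.
-74 = 2 - 2g
2g = 2 - (-74) = 76
g = 38

38


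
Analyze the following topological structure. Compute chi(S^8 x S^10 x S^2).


chi is multiplicative: chi(X x Y) = chi(X) chi(Y).
Each even-dim sphere has chi = 2. There are 3 factors.
chi = 2^3 = 8

8


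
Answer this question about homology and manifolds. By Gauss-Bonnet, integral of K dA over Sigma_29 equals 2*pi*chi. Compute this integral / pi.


Gauss-Bonnet: integral K dA = 2*pi*chi(M).
chi(Sigma_29) = 2 - 2*29 = -56.
(integral K dA)/pi = 2*chi = 2*(-56) = -112

-112


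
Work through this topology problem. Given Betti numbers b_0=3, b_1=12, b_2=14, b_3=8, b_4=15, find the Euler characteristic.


chi = sum_k (-1)^k b_k.
= (3) + (-12) + (14) + (-8) + (15)
= 12

12


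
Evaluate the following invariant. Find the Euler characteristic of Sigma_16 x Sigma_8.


chi(Sigma_16) = 2 - 2*16 = -30
chi(Sigma_8) = 2 - 2*8 = -14
chi(product) = (-30) * (-14) = 420

420


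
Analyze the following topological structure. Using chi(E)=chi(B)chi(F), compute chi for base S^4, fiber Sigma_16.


chi(S^4) = 2 (n even), chi(Sigma_16) = 2 - 2*16 = -30.
chi(E) = 2 * (-30) = -60

-60


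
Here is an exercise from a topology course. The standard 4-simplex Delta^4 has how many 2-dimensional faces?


Delta^4 has 4+1 vertices. A 2-face is a choice of 2+1 vertices.
f_2 = C(4+1, 2+1) = C(5,3) = 10

10


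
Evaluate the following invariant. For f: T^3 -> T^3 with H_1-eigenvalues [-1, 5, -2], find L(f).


For a torus self-map: L(f) = det(I - A) where A acts on H_1.
L(f) = (1--1) * (1-5) * (1--2) = 2 * -4 * 3 = -24

-24


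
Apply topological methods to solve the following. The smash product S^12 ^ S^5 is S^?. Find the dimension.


S^m ^ S^n = S^{m+n}.
k = 12 + 5 = 17

17


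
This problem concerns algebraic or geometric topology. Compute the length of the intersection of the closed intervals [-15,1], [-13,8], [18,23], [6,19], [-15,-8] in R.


Intersection = [max(a_i), min(b_i)] = [18, -8].
Since 18 > -8, the intersection is empty.
Length = 0

0


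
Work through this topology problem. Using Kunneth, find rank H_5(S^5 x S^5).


Each S^d has Poincare polynomial 1 + t^d.
The product S^5 x S^5 has Poincare polynomial prod(1+t^d_i).
Expanding: b_0=1, b_5=2, b_10=1.
b_5 = 2

2


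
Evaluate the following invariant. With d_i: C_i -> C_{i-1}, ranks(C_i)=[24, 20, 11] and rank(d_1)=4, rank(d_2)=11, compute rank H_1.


rank H_k = rank(ker d_k) - rank(im d_{k+1}).
rank(ker d_1) = rank(C_1) - rank(d_1) = 20 - 4 = 16.
rank(im d_{1+1}) = 11.
rank H_1 = 16 - 11 = 5

5


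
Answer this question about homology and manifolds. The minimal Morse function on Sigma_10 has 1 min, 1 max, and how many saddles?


A perfect Morse function has m_k = b_k.
For Sigma_10: b_0=1, b_1=2g=20, b_2=1.
Saddles m_1 = 2g = 20

20


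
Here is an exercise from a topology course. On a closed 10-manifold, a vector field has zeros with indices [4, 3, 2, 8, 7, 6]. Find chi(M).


Poincare-Hopf: chi(M) = sum of indices of zeros.
chi = (4) + (3) + (2) + (8) + (7) + (6) = 30

30


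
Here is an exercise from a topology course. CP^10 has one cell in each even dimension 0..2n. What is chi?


CP^10 has one cell in each even dimension 0, 2, ..., 2*10 (10+1 cells total).
All cells are even-dimensional, so chi = number of cells.
chi = 10 + 1 = 11

11


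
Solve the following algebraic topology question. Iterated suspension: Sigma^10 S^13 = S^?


Each suspension raises dimension by 1: Sigma S^n = S^{n+1}.
Sigma^10 S^13 = S^{13+10} = S^23

23


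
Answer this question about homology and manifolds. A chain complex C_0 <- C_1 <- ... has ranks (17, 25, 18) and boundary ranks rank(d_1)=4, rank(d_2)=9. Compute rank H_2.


rank H_k = rank(ker d_k) - rank(im d_{k+1}).
rank(ker d_2) = rank(C_2) - rank(d_2) = 18 - 9 = 9.
rank(im d_{2+1}) = 0.
rank H_2 = 9 - 0 = 9

9


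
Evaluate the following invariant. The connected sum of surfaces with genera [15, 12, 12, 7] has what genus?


Genus is additive under connected sum of orientable surfaces.
g = 15 + 12 + 12 + 7 = 46

46


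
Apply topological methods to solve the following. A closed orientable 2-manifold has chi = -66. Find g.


chi = 2 - 2g for closed orientable surfaces.
-66 = 2 - 2g
2g = 2 - (-66) = 68
g = 34

34


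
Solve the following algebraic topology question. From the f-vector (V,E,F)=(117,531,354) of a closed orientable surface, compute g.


chi = V - E + F = 117 - 531 + 354 = -60
For orientable closed surface: chi = 2 - 2g, so g = (2 - chi)/2.
g = (2 - (-60)) / 2 = 62 / 2 = 31

31


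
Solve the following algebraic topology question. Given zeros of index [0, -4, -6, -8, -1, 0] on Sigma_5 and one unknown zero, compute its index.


Poincare-Hopf: sum of indices = chi(M).
chi(Sigma_5) = 2 - 2*5 = -8.
Sum of known indices = -19.
x = chi - (sum known) = -8 - (-19) = 11

11


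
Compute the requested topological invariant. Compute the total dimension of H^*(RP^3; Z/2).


H^k(RP^3; Z/2) = Z/2 for each 0 <= k <= 3.
Total dimension = 3 + 1 = 4

4


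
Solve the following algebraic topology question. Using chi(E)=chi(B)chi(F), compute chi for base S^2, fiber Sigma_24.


chi(S^2) = 2 (n even), chi(Sigma_24) = 2 - 2*24 = -46.
chi(E) = 2 * (-46) = -92

-92


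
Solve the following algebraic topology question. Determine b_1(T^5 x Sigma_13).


pi_1(A x B) = pi_1(A) x pi_1(B); rank of abelianization = b_1.
b_1(T^5) = 5, b_1(Sigma_13) = 2*13 = 26.
b_1(product) = 5 + 26 = 31

31


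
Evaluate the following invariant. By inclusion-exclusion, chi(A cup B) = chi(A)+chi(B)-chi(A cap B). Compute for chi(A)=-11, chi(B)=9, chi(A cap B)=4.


chi(A cup B) = chi(A) + chi(B) - chi(A cap B)
= -11 + (9) - (4)
= -6

-6


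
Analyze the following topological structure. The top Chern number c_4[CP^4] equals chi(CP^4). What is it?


For any closed oriented manifold, <e(TM),[M]> = chi(M).
chi(CP^4) = 4+1 = 5

5


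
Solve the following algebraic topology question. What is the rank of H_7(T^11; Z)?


By the Kunneth formula, b_k(T^n) = C(n,k).
b_7(T^11) = C(11,7).
C(11,7) = 11!/(7!*4!) = 330

330


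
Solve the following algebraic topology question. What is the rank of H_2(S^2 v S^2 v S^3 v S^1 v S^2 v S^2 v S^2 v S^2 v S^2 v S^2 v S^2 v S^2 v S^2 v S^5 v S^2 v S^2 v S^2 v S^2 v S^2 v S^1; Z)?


For a wedge of spheres, H_k (k>0) is free on one generator per sphere of dimension k.
Spheres of dimension 2: count = 16.
b_2 = 16

16


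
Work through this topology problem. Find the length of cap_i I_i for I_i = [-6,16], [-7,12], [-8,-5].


Intersection = [max(a_i), min(b_i)] = [-6, -5].
Length = -5 - -6 = 1

1


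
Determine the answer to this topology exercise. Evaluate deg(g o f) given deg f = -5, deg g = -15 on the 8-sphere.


Degree is multiplicative under composition: deg(g o f) = deg(g) * deg(f).
= -15 * -5 = 75

75


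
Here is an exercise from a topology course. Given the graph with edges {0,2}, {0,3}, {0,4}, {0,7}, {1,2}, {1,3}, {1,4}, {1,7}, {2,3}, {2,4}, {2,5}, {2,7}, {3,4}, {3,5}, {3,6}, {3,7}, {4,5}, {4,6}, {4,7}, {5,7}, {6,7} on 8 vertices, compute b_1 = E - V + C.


b_1 = E - V + (number of components).
E = 21, V = 8, components = 1.
b_1 = 21 - 8 + 1 = 14

14


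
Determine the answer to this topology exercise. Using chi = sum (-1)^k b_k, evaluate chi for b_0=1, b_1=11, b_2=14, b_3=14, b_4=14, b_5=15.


chi = sum_k (-1)^k b_k.
= (1) + (-11) + (14) + (-14) + (14) + (-15)
= -11

-11


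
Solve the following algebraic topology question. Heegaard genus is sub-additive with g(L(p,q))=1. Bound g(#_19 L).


Heegaard genus satisfies g(A#B) <= g(A) + g(B).
Each lens space has g = 1.
Upper bound: 19 * 1 = 19

19


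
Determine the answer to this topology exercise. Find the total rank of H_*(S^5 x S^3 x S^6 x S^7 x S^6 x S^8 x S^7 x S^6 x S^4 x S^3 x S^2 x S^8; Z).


Total Betti number is multiplicative under products.
Each S^d (d>=1) has total Betti number 2.
There are 12 sphere factors.
Total = 2^12 = 4096

4096


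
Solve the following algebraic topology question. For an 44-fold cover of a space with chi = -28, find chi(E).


For a finite covering: chi(E) = (number of sheets) * chi(B).
chi(E) = 44 * (-28) = -1232

-1232


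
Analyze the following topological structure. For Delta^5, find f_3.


Delta^5 has 5+1 vertices. A 3-face is a choice of 3+1 vertices.
f_3 = C(5+1, 3+1) = C(6,4) = 15

15


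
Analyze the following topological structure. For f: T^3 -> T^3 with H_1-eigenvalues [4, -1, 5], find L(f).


For a torus self-map: L(f) = det(I - A) where A acts on H_1.
L(f) = (1-4) * (1--1) * (1-5) = -3 * 2 * -4 = 24

24


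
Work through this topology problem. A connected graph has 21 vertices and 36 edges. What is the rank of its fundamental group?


For a connected graph: rank(pi_1) = b_1 = E - V + 1 = 1 - chi.
chi = V - E = 21 - 36 = -15.
rank = 1 - (-15) = 36 - 21 + 1 = 16

16


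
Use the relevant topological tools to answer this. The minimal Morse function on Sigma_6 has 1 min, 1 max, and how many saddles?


A perfect Morse function has m_k = b_k.
For Sigma_6: b_0=1, b_1=2g=12, b_2=1.
Saddles m_1 = 2g = 12

12


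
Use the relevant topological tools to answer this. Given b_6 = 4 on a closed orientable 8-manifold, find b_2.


Poincare duality for closed orientable n-manifolds: b_k = b_{n-k}.
Here n = 8, so b_2 = b_6 = 4

4


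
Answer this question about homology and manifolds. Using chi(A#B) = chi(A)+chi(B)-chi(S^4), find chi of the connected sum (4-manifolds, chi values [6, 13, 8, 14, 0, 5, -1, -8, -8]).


For n-manifolds: chi(A#B) = chi(A) + chi(B) - chi(S^4).
chi(S^4) = 1 + (-1)^4 = 2.
chi(#) = (sum chi_i) - (9-1)*chi(S^4) = 29 - 8*2 = 13

13


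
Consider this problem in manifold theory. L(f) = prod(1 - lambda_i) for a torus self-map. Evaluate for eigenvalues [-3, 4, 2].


For a torus self-map: L(f) = det(I - A) where A acts on H_1.
L(f) = (1--3) * (1-4) * (1-2) = 4 * -3 * -1 = 12

12


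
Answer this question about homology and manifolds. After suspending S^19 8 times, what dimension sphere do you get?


Each suspension raises dimension by 1: Sigma S^n = S^{n+1}.
Sigma^8 S^19 = S^{19+8} = S^27

27


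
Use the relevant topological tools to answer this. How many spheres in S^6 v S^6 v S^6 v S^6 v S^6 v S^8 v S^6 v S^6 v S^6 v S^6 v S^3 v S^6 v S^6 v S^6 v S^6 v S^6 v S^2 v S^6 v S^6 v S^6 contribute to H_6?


For a wedge of spheres, H_k (k>0) is free on one generator per sphere of dimension k.
Spheres of dimension 6: count = 17.
b_6 = 17

17


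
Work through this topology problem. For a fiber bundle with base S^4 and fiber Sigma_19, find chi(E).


chi(S^4) = 2 (n even), chi(Sigma_19) = 2 - 2*19 = -36.
chi(E) = 2 * (-36) = -72

-72


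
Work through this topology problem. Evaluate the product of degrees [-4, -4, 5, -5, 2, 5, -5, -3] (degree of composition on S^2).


Degree is multiplicative: deg(composition) = product of degrees.
= (-4) * (-4) * (5) * (-5) * (2) * (5) * (-5) * (-3) = -60000

-60000


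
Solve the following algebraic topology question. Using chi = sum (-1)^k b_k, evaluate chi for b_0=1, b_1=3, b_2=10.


chi = sum_k (-1)^k b_k.
= (1) + (-3) + (10)
= 8

8


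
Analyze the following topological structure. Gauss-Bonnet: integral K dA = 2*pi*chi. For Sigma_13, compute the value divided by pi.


Gauss-Bonnet: integral K dA = 2*pi*chi(M).
chi(Sigma_13) = 2 - 2*13 = -24.
(integral K dA)/pi = 2*chi = 2*(-24) = -48

-48


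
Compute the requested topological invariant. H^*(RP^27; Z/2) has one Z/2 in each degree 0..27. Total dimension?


H^k(RP^27; Z/2) = Z/2 for each 0 <= k <= 27.
Total dimension = 27 + 1 = 28

28


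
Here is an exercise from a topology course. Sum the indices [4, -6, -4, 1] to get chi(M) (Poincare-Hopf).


Poincare-Hopf: chi(M) = sum of indices of zeros.
chi = (4) + (-6) + (-4) + (1) = -5

-5


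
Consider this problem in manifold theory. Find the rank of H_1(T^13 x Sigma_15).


pi_1(A x B) = pi_1(A) x pi_1(B); rank of abelianization = b_1.
b_1(T^13) = 13, b_1(Sigma_15) = 2*15 = 30.
b_1(product) = 13 + 30 = 43

43


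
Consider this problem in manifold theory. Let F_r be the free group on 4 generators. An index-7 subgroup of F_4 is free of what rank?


Nielsen-Schreier: an index-n subgroup of F_r is free of rank 1 + n(r-1).
Equivalently: chi(cover) = n*chi(base); chi(vee_r S^1) = 1 - 4 = -3.
chi(E) = 7*(-3) = -21; rank = 1 - chi(E) = 1 - (-21) = 22.
rank = 1 + 7*(4-1) = 1 + 21 = 22

22


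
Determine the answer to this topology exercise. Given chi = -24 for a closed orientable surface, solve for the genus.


chi = 2 - 2g for closed orientable surfaces.
-24 = 2 - 2g
2g = 2 - (-24) = 26
g = 13

13


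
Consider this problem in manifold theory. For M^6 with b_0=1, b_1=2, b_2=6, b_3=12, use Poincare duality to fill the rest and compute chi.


By Poincare duality b_k = b_{6-k}, so full Betti numbers: b_0=1, b_1=2, b_2=6, b_3=12, b_4=6, b_5=2, b_6=1.
chi = sum (-1)^k b_k = -2

-2


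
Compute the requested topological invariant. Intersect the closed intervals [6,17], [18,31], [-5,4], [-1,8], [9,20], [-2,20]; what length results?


Intersection = [max(a_i), min(b_i)] = [18, 4].
Since 18 > 4, the intersection is empty.
Length = 0

0


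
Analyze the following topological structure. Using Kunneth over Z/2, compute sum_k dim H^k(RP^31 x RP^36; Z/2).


dim H^*(RP^n; Z/2) = n+1 (one Z/2 in each degree 0..n).
Total Betti number is multiplicative.
Total = (31+1) * (36+1) = 32 * 37 = 1184

1184


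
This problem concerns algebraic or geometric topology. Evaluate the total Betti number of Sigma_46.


For Sigma_46: b_0 = 1, b_1 = 2g = 92, b_2 = 1.
Total = 1 + 92 + 1 = 94

94


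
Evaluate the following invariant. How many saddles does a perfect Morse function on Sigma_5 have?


A perfect Morse function has m_k = b_k.
For Sigma_5: b_0=1, b_1=2g=10, b_2=1.
Saddles m_1 = 2g = 10

10


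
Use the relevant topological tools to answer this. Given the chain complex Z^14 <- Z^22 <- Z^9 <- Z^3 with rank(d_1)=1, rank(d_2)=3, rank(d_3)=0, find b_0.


rank H_k = rank(ker d_k) - rank(im d_{k+1}).
rank(ker d_0) = rank(C_0) - rank(d_0) = 14 - 0 = 14.
rank(im d_{0+1}) = 1.
rank H_0 = 14 - 1 = 13

13


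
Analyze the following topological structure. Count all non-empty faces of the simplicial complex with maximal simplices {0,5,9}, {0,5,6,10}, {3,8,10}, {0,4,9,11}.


Each maximal simplex on m vertices has 2^m - 1 nonempty faces.
Take the union (dedupe shared faces).
Total distinct faces = 37

37


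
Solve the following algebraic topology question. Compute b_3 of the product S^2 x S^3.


Each S^d has Poincare polynomial 1 + t^d.
The product S^2 x S^3 has Poincare polynomial prod(1+t^d_i).
Expanding: b_0=1, b_2=1, b_3=1, b_5=1.
b_3 = 1

1


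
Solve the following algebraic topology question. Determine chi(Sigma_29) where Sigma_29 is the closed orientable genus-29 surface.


For a closed orientable surface of genus g: chi = 2 - 2g.
Here g = 29.
chi = 2 - 2*29 = 2 - 58 = -56

-56


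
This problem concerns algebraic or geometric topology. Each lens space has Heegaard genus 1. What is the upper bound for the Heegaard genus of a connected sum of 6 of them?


Heegaard genus satisfies g(A#B) <= g(A) + g(B).
Each lens space has g = 1.
Upper bound: 6 * 1 = 6

6


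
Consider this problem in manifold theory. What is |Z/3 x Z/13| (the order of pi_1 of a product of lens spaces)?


pi_1(X x Y) = pi_1(X) x pi_1(Y).
pi_1(L(3,1)) = Z/3, pi_1(L(13,1)) = Z/13.
|Z/3 x Z/13| = 3 * 13 = 39

39


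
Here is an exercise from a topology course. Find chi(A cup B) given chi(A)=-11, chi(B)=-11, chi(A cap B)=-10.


chi(A cup B) = chi(A) + chi(B) - chi(A cap B)
= -11 + (-11) - (-10)
= -12

-12


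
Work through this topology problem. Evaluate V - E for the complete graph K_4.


K_4: V = 4, E = C(4,2) = 6.
chi = V - E = 4 - 6 = -2

-2


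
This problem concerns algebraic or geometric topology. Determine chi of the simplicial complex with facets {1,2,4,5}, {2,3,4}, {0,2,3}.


Enumerate all faces; f-vector: f_0=6, f_1=10, f_2=6, f_3=1.
chi = sum (-1)^k f_k = 1

1


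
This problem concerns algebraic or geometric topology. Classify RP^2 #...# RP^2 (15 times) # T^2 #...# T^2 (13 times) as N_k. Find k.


Since a >= 1, the sum is non-orientable; each T^2 can be replaced by RP^2 # RP^2 (since T^2#RP^2 = 3RP^2).
Total crosscaps k = 15 + 2*13 = 41.
Check via chi: chi = 15*1 + 13*0 - (15+13-1)*2 = -39 = 2 - k = -39. Consistent.

41


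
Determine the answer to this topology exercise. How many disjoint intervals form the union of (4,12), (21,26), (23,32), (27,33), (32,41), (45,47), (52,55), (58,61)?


Sort and merge overlapping open intervals.
Merged: (4,12), (21,41), (45,47), (52,55), (58,61).
Number of components = 5

5


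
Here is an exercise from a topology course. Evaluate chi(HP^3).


HP^3 has one cell in each dimension 0, 4, ..., 4*3 (3+1 cells, all even-dim).
chi = 3 + 1 = 4

4


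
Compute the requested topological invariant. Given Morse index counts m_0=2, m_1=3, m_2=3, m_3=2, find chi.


Morse theory: chi(M) = sum_k (-1)^k m_k where m_k = #(index-k critical points).
= (2) + (-3) + (3) + (-2) = 0

0


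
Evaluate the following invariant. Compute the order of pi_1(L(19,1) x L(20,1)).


pi_1(X x Y) = pi_1(X) x pi_1(Y).
pi_1(L(19,1)) = Z/19, pi_1(L(20,1)) = Z/20.
|Z/19 x Z/20| = 19 * 20 = 380

380


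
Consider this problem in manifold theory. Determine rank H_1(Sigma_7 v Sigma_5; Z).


For a wedge: H_1(A v B) = H_1(A) + H_1(B).
b_1(Sigma_7) = 14, b_1(Sigma_5) = 10.
b_1 = 14 + 10 = 24

24


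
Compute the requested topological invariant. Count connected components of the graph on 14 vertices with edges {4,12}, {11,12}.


Run DFS/union-find over 14 vertices.
V = 14, E = 2.
Number of components = 12

12


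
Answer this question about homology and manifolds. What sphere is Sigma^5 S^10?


Each suspension raises dimension by 1: Sigma S^n = S^{n+1}.
Sigma^5 S^10 = S^{10+5} = S^15

15


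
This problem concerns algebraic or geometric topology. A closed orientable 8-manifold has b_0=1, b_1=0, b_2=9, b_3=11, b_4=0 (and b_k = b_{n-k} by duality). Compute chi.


By Poincare duality b_k = b_{8-k}, so full Betti numbers: b_0=1, b_1=0, b_2=9, b_3=11, b_4=0, b_5=11, b_6=9, b_7=0, b_8=1.
chi = sum (-1)^k b_k = -2

-2


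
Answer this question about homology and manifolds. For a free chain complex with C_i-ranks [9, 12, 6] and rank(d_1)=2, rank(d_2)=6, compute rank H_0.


rank H_k = rank(ker d_k) - rank(im d_{k+1}).
rank(ker d_0) = rank(C_0) - rank(d_0) = 9 - 0 = 9.
rank(im d_{0+1}) = 2.
rank H_0 = 9 - 2 = 7

7


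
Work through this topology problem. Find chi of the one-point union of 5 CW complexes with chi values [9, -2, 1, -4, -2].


chi(A v B) = chi(A) + chi(B) - 1 (one point identified).
For 5 spaces: chi = (sum chi_i) - (5 - 1).
sum = 2; chi = 2 - 4 = -2

-2


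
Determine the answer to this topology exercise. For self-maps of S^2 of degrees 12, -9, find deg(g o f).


Degree is multiplicative under composition: deg(g o f) = deg(g) * deg(f).
= -9 * 12 = -108

-108


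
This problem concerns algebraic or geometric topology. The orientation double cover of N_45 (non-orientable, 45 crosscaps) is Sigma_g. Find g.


chi(N_45) = 2 - 45 = -43.
Double cover: chi(Sigma_g) = 2 * chi(N_45) = 2*(-43) = -86.
2 - 2g = -86, so g = (2 - (-86))/2 = 88/2 = 44

44


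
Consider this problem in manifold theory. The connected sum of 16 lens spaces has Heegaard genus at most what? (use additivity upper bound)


Heegaard genus satisfies g(A#B) <= g(A) + g(B).
Each lens space has g = 1.
Upper bound: 16 * 1 = 16

16


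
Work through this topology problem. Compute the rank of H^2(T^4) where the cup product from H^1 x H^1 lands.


Cup product: H^p x H^q -> H^{p+q}; here p+q = 1+1 = 2.
rank H^k(T^n) = C(n,k).
C(4,2) = 6

6


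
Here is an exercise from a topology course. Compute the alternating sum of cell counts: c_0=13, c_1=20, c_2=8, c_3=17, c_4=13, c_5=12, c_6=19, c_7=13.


chi = sum_k (-1)^k c_k.
= (-1)^0*13 + (-1)^1*20 + (-1)^2*8 + (-1)^3*17 + (-1)^4*13 + (-1)^5*12 + (-1)^6*19 + (-1)^7*13
= (13) + (-20) + (8) + (-17) + (13) + (-12) + (19) + (-13)
= -9

-9


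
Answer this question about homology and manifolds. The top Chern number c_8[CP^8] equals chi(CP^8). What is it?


For any closed oriented manifold, <e(TM),[M]> = chi(M).
chi(CP^8) = 8+1 = 9

9


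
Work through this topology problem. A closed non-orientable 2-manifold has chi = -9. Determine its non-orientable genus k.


chi = 2 - k for closed non-orientable surfaces with k crosscaps.
-9 = 2 - k
k = 2 - (-9) = 11

11


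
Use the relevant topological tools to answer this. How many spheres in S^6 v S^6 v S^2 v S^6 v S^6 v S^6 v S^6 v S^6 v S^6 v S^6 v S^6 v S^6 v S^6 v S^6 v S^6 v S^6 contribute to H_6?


For a wedge of spheres, H_k (k>0) is free on one generator per sphere of dimension k.
Spheres of dimension 6: count = 15.
b_6 = 15

15


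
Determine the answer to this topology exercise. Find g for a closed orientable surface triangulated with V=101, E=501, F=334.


chi = V - E + F = 101 - 501 + 334 = -66
For orientable closed surface: chi = 2 - 2g, so g = (2 - chi)/2.
g = (2 - (-66)) / 2 = 68 / 2 = 34

34


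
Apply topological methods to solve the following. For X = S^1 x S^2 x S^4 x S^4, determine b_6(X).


Each S^d has Poincare polynomial 1 + t^d.
The product S^1 x S^2 x S^4 x S^4 has Poincare polynomial prod(1+t^d_i).
Expanding: b_0=1, b_1=1, b_2=1, b_3=1, b_4=2, b_5=2, b_6=2, b_7=2, b_8=1, b_9=1, b_10=1, b_11=1.
b_6 = 2

2


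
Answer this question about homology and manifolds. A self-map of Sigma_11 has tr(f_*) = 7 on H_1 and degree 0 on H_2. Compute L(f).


L(f) = tr(f_0*) - tr(f_1*) + tr(f_2*).
= 1 - (7) + (0)
= -6

-6


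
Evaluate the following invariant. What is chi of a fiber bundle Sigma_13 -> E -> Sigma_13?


For a fiber bundle F -> E -> B (with CW structure): chi(E) = chi(B) * chi(F).
chi(Sigma_13) = -24, chi(Sigma_13) = -24.
chi(E) = (-24) * (-24) = 576

576


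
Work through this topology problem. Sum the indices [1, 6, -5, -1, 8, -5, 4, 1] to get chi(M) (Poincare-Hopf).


Poincare-Hopf: chi(M) = sum of indices of zeros.
chi = (1) + (6) + (-5) + (-1) + (8) + (-5) + (4) + (1) = 9

9


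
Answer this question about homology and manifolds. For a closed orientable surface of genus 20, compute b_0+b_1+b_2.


For Sigma_20: b_0 = 1, b_1 = 2g = 40, b_2 = 1.
Total = 1 + 40 + 1 = 42

42


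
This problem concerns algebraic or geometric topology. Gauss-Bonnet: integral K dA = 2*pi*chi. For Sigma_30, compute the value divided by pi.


Gauss-Bonnet: integral K dA = 2*pi*chi(M).
chi(Sigma_30) = 2 - 2*30 = -58.
(integral K dA)/pi = 2*chi = 2*(-58) = -116

-116


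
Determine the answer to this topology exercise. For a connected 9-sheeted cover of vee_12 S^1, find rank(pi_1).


Nielsen-Schreier: an index-n subgroup of F_r is free of rank 1 + n(r-1).
Equivalently: chi(cover) = n*chi(base); chi(vee_r S^1) = 1 - 12 = -11.
chi(E) = 9*(-11) = -99; rank = 1 - chi(E) = 1 - (-99) = 100.
rank = 1 + 9*(12-1) = 1 + 99 = 100

100


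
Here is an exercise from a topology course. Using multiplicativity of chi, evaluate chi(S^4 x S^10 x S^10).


chi is multiplicative: chi(X x Y) = chi(X) chi(Y).
Each even-dim sphere has chi = 2. There are 3 factors.
chi = 2^3 = 8

8


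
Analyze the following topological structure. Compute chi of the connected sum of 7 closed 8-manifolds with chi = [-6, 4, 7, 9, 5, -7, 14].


For n-manifolds: chi(A#B) = chi(A) + chi(B) - chi(S^8).
chi(S^8) = 1 + (-1)^8 = 2.
chi(#) = (sum chi_i) - (7-1)*chi(S^8) = 26 - 6*2 = 14

14


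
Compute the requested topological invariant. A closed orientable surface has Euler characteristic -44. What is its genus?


chi = 2 - 2g for closed orientable surfaces.
-44 = 2 - 2g
2g = 2 - (-44) = 46
g = 23

23


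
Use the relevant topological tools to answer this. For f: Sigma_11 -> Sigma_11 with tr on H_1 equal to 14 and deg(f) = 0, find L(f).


L(f) = tr(f_0*) - tr(f_1*) + tr(f_2*).
= 1 - (14) + (0)
= -13

-13


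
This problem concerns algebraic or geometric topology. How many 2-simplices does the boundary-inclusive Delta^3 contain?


Delta^3 has 3+1 vertices. A 2-face is a choice of 2+1 vertices.
f_2 = C(3+1, 2+1) = C(4,3) = 4

4


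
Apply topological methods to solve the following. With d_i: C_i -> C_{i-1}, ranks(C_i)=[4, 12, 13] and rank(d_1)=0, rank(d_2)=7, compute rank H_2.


rank H_k = rank(ker d_k) - rank(im d_{k+1}).
rank(ker d_2) = rank(C_2) - rank(d_2) = 13 - 7 = 6.
rank(im d_{2+1}) = 0.
rank H_2 = 6 - 0 = 6

6


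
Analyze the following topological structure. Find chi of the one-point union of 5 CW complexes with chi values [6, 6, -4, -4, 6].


chi(A v B) = chi(A) + chi(B) - 1 (one point identified).
For 5 spaces: chi = (sum chi_i) - (5 - 1).
sum = 10; chi = 10 - 4 = 6

6


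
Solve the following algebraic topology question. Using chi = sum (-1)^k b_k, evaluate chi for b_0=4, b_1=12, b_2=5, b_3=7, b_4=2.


chi = sum_k (-1)^k b_k.
= (4) + (-12) + (5) + (-7) + (2)
= -8

-8


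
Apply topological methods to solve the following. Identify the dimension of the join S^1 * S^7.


Join of spheres: S^m * S^n = S^{m+n+1}.
dim = 1 + 7 + 1 = 9

9


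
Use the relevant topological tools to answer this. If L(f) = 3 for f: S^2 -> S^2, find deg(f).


L(f) = 1 + (-1)^2 deg(f) on S^2.
3 = 1 + (-1)^2 * deg(f)
(-1)^2 * deg(f) = 2
deg(f) = 2

2


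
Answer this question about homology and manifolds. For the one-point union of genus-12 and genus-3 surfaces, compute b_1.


For a wedge: H_1(A v B) = H_1(A) + H_1(B).
b_1(Sigma_12) = 24, b_1(Sigma_3) = 6.
b_1 = 24 + 6 = 30

30


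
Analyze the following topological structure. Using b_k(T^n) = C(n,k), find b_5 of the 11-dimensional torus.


By the Kunneth formula, b_k(T^n) = C(n,k).
b_5(T^11) = C(11,5).
C(11,5) = 11!/(5!*6!) = 462

462


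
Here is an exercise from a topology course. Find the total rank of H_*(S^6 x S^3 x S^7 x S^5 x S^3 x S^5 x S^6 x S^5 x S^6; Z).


Total Betti number is multiplicative under products.
Each S^d (d>=1) has total Betti number 2.
There are 9 sphere factors.
Total = 2^9 = 512

512


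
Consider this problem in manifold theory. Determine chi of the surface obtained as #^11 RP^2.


For a non-orientable closed surface with k crosscaps: chi = 2 - k.
Here k = 11.
chi = 2 - 11 = -9

-9


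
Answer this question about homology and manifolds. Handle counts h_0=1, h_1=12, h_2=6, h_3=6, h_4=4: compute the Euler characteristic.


Handles of index k contribute (-1)^k to chi (same as CW cells).
chi = (1) + (-12) + (6) + (-6) + (4) = -7

-7


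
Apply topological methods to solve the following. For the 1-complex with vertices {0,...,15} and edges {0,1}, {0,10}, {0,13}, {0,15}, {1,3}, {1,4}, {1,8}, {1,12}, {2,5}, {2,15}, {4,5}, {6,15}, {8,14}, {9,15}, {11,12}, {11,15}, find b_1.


b_1 = E - V + (number of components).
E = 16, V = 16, components = 2.
b_1 = 16 - 16 + 2 = 2

2


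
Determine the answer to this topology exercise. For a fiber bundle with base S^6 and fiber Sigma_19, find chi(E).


chi(S^6) = 2 (n even), chi(Sigma_19) = 2 - 2*19 = -36.
chi(E) = 2 * (-36) = -72

-72


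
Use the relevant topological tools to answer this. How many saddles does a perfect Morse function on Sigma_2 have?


A perfect Morse function has m_k = b_k.
For Sigma_2: b_0=1, b_1=2g=4, b_2=1.
Saddles m_1 = 2g = 4

4


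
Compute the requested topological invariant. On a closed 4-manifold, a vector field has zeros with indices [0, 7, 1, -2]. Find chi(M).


Poincare-Hopf: chi(M) = sum of indices of zeros.
chi = (0) + (7) + (1) + (-2) = 6

6


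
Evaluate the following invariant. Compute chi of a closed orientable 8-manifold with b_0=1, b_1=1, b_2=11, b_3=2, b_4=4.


By Poincare duality b_k = b_{8-k}, so full Betti numbers: b_0=1, b_1=1, b_2=11, b_3=2, b_4=4, b_5=2, b_6=11, b_7=1, b_8=1.
chi = sum (-1)^k b_k = 22

22


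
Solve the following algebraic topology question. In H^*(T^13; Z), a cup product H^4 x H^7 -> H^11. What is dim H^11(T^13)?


Cup product: H^p x H^q -> H^{p+q}; here p+q = 4+7 = 11.
rank H^k(T^n) = C(n,k).
C(13,11) = 78

78


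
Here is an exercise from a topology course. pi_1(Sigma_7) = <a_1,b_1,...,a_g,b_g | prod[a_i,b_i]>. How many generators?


Standard presentation: pi_1(Sigma_g) = <a_1,b_1,...,a_g,b_g | [a_1,b_1]...[a_g,b_g] = 1>.
Number of generators = 2g = 2*7 = 14

14


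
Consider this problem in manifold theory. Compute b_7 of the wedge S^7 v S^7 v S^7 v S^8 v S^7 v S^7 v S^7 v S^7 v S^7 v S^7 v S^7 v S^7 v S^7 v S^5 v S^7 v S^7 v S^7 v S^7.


For a wedge of spheres, H_k (k>0) is free on one generator per sphere of dimension k.
Spheres of dimension 7: count = 16.
b_7 = 16

16


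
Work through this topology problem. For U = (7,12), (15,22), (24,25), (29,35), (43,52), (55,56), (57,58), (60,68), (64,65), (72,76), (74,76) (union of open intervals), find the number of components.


Sort and merge overlapping open intervals.
Merged: (7,12), (15,22), (24,25), (29,35), (43,52), (55,56), (57,58), (60,68), (72,76).
Number of components = 9

9


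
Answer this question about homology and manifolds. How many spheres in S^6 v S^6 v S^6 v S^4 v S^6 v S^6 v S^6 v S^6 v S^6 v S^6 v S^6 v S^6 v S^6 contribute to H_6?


For a wedge of spheres, H_k (k>0) is free on one generator per sphere of dimension k.
Spheres of dimension 6: count = 12.
b_6 = 12

12


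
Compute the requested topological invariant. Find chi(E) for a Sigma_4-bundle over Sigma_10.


For a fiber bundle F -> E -> B (with CW structure): chi(E) = chi(B) * chi(F).
chi(Sigma_10) = -18, chi(Sigma_4) = -6.
chi(E) = (-18) * (-6) = 108

108


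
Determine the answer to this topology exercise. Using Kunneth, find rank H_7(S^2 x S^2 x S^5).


Each S^d has Poincare polynomial 1 + t^d.
The product S^2 x S^2 x S^5 has Poincare polynomial prod(1+t^d_i).
Expanding: b_0=1, b_2=2, b_4=1, b_5=1, b_7=2, b_9=1.
b_7 = 2

2


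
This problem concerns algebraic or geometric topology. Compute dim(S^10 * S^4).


Join of spheres: S^m * S^n = S^{m+n+1}.
dim = 10 + 4 + 1 = 15

15


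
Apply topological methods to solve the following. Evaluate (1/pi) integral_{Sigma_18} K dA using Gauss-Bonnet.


Gauss-Bonnet: integral K dA = 2*pi*chi(M).
chi(Sigma_18) = 2 - 2*18 = -34.
(integral K dA)/pi = 2*chi = 2*(-34) = -68

-68


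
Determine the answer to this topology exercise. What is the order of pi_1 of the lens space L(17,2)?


pi_1(L(p,q)) = Z/pZ for any q coprime to p.
|pi_1(L(17,2))| = 17

17


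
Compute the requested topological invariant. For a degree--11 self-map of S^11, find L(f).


On S^11: L(f) = tr(f_0*) + (-1)^11 tr(f_11*) = 1 + (-1)^11 * deg(f).
L(f) = 1 + (-1)^11 * -11 = 1 + 11 = 12

12


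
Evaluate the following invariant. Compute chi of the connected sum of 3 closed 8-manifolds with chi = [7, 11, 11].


For n-manifolds: chi(A#B) = chi(A) + chi(B) - chi(S^8).
chi(S^8) = 1 + (-1)^8 = 2.
chi(#) = (sum chi_i) - (3-1)*chi(S^8) = 29 - 2*2 = 25

25


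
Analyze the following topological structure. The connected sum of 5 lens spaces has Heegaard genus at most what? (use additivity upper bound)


Heegaard genus satisfies g(A#B) <= g(A) + g(B).
Each lens space has g = 1.
Upper bound: 5 * 1 = 5

5


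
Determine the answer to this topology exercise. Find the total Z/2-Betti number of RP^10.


H^k(RP^10; Z/2) = Z/2 for each 0 <= k <= 10.
Total dimension = 10 + 1 = 11

11


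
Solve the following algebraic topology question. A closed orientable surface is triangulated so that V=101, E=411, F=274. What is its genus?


chi = V - E + F = 101 - 411 + 274 = -36
For orientable closed surface: chi = 2 - 2g, so g = (2 - chi)/2.
g = (2 - (-36)) / 2 = 38 / 2 = 19

19


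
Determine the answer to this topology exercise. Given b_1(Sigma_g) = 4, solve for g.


For a closed orientable surface: b_1 = 2g.
4 = 2g
g = 4 / 2 = 2

2


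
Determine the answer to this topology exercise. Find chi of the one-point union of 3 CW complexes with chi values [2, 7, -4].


chi(A v B) = chi(A) + chi(B) - 1 (one point identified).
For 3 spaces: chi = (sum chi_i) - (3 - 1).
sum = 5; chi = 5 - 2 = 3

3


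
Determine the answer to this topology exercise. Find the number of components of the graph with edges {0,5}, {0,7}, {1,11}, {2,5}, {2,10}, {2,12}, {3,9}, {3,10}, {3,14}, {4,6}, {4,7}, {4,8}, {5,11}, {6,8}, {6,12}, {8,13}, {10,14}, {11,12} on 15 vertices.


Run DFS/union-find over 15 vertices.
V = 15, E = 18.
Number of components = 1

1


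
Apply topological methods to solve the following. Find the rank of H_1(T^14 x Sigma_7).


pi_1(A x B) = pi_1(A) x pi_1(B); rank of abelianization = b_1.
b_1(T^14) = 14, b_1(Sigma_7) = 2*7 = 14.
b_1(product) = 14 + 14 = 28

28


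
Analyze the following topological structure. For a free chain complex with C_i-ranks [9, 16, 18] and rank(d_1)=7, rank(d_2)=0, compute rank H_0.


rank H_k = rank(ker d_k) - rank(im d_{k+1}).
rank(ker d_0) = rank(C_0) - rank(d_0) = 9 - 0 = 9.
rank(im d_{0+1}) = 7.
rank H_0 = 9 - 7 = 2

2


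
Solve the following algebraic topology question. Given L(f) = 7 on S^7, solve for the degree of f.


L(f) = 1 + (-1)^7 deg(f) on S^7.
7 = 1 + (-1)^7 * deg(f)
(-1)^7 * deg(f) = 6
deg(f) = -6

-6


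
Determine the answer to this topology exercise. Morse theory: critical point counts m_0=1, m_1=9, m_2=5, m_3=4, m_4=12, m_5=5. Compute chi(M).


Morse theory: chi(M) = sum_k (-1)^k m_k where m_k = #(index-k critical points).
= (1) + (-9) + (5) + (-4) + (12) + (-5) = 0

0
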